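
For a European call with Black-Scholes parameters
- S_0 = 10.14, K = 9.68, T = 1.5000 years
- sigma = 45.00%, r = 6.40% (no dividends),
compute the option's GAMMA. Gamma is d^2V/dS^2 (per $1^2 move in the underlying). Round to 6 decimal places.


d1 = 0.5339907541; d2 = -0.0171444380
phi(d1) = 0.3459325047; exp(-qT) = 1.0000000000; exp(-rT) = 0.9084640161
Gamma = exp(-qT) * phi(d1) / (S * sigma * sqrt(T)) = 1.0000000000 * 0.3459325047 / (10.1400 * 0.4500 * 1.2247448714) = 0.061901

Answer: Gamma = 0.061901


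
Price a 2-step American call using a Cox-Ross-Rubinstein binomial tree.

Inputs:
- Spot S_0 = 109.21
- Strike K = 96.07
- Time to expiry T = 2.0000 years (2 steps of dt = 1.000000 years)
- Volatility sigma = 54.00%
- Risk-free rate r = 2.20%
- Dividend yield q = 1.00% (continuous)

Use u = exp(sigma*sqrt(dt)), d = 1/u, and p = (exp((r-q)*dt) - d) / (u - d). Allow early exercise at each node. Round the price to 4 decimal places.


Answer: Price = V(0,0) = 36.8912

Derivation:
dt = T/N = 1.000000
u = exp(sigma*sqrt(dt)) = 1.716007; d = 1/u = 0.582748
p = (exp((r-q)*dt) - d) / (u - d) = 0.378840
Discount per step: exp(-r*dt) = 0.978240
Stock lattice S(k, i) with i counting down-moves:
  k=0: S(0,0) = 109.2100
  k=1: S(1,0) = 187.4051; S(1,1) = 63.6419
  k=2: S(2,0) = 321.5885; S(2,1) = 109.2100; S(2,2) = 37.0872
Terminal payoffs V(N, i) = max(S_T - K, 0):
  V(2,0) = 225.518454; V(2,1) = 13.140000; V(2,2) = 0.000000
Backward induction: V(k, i) = exp(-r*dt) * [p * V(k+1, i) + (1-p) * V(k+1, i+1)]; then take max(V_cont, immediate exercise) for American.
  V(1,0) = exp(-r*dt) * [p*225.518454 + (1-p)*13.140000] = 91.560858; exercise = 91.335109; V(1,0) = max -> 91.560858
  V(1,1) = exp(-r*dt) * [p*13.140000 + (1-p)*0.000000] = 4.869642; exercise = 0.000000; V(1,1) = max -> 4.869642
  V(0,0) = exp(-r*dt) * [p*91.560858 + (1-p)*4.869642] = 36.891170; exercise = 13.140000; V(0,0) = max -> 36.891170


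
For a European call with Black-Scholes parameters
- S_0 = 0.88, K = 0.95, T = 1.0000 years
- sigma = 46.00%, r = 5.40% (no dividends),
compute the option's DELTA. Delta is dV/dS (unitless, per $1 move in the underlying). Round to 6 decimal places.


d1 = 0.1809998323; d2 = -0.2790001677
phi(d1) = 0.3924606495; exp(-qT) = 1.0000000000; exp(-rT) = 0.9474321065
N(d1) = 0.5718161462
Delta = exp(-qT) * N(d1) = 1.0000000000 * 0.5718161462 = 0.571816

Answer: Delta = 0.571816


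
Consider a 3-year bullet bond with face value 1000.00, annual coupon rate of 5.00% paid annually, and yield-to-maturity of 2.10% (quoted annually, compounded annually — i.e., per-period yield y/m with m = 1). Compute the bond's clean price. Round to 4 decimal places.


Coupon per period c = face * coupon_rate / m = 50.000000
Periods per year m = 1; per-period yield y/m = 0.021000
Number of cashflows N = 3
Cashflows (t years, CF_t, discount factor 1/(1+y/m)^(m*t), PV):
  t = 1.0000: CF_t = 50.000000, DF = 0.979432, PV = 48.971596
  t = 2.0000: CF_t = 50.000000, DF = 0.959287, PV = 47.964345
  t = 3.0000: CF_t = 1050.000000, DF = 0.939556, PV = 986.534035
Price P = sum_t PV_t = 1083.469977

Answer: Price = 1083.4700


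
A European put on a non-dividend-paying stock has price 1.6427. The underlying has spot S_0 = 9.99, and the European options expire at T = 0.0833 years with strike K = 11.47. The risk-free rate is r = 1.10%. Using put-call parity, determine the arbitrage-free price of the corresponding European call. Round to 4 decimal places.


Put-call parity: C - P = S_0 * exp(-qT) - K * exp(-rT).
S_0 * exp(-qT) = 9.9900 * 1.00000000 = 9.99000000
K * exp(-rT) = 11.4700 * 0.99908412 = 11.45949485
C = P + S*exp(-qT) - K*exp(-rT)
C = 1.6427 + 9.99000000 - 11.45949485 = 0.1732

Answer: Call price = 0.1732


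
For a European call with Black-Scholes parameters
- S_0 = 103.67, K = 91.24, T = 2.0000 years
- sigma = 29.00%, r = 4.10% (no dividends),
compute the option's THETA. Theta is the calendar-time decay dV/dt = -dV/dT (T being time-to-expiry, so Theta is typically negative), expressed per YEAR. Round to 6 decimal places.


Answer: Theta = -5.418477

Derivation:
d1 = 0.7164195724; d2 = 0.3062976393
phi(d1) = 0.3086439181; exp(-qT) = 1.0000000000; exp(-rT) = 0.9212719587
Theta = -S*exp(-qT)*phi(d1)*sigma/(2*sqrt(T)) - r*K*exp(-rT)*N(d2) + q*S*exp(-qT)*N(d1)
N(d1) = 0.7631338435; N(d2) = 0.6203109818; sqrt(T) = 1.4142135624
Term 1 = -103.6700 * 1.0000000000 * 0.3086439181 * 0.2900 / (2 * 1.4142135624) = -3.2806796631
Term 2 = -0.0410 * 91.2400 * 0.9212719587 * 0.6203109818 = -2.1377969625
Term 3 = 0 (no dividend yield, q = 0)
Theta = -3.2806796631 + (-2.1377969625) + (0.0000000000) = -5.418477


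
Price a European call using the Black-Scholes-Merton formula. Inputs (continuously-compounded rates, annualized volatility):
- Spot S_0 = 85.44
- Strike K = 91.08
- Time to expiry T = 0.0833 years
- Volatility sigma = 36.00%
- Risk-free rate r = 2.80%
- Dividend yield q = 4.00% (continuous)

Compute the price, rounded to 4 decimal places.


Answer: Price = 1.4792

Derivation:
d1 = (ln(S/K) + (r - q + 0.5*sigma^2) * T) / (sigma * sqrt(T)) = -0.57290019
d2 = d1 - sigma * sqrt(T) = -0.67680246
exp(-rT) = 0.99767032; exp(-qT) = 0.99667354
C = S_0 * exp(-qT) * N(d1) - K * exp(-rT) * N(d2)
N(d1) = 0.28335614; N(d2) = 0.24926565
C = 85.4400 * 0.99667354 * 0.28335614 - 91.0800 * 0.99767032 * 0.24926565 = 1.4792


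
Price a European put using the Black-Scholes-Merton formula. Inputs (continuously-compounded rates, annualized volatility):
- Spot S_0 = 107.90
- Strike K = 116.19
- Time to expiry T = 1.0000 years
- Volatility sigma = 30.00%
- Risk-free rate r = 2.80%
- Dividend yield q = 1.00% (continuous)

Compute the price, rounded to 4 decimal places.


Answer: Price = 16.4082

Derivation:
d1 = (ln(S/K) + (r - q + 0.5*sigma^2) * T) / (sigma * sqrt(T)) = -0.03673970
d2 = d1 - sigma * sqrt(T) = -0.33673970
exp(-rT) = 0.97238837; exp(-qT) = 0.99004983
P = K * exp(-rT) * N(-d2) - S_0 * exp(-qT) * N(-d1)
N(-d1) = 0.51465372; N(-d2) = 0.63184343
P = 116.1900 * 0.97238837 * 0.63184343 - 107.9000 * 0.99004983 * 0.51465372 = 16.4082


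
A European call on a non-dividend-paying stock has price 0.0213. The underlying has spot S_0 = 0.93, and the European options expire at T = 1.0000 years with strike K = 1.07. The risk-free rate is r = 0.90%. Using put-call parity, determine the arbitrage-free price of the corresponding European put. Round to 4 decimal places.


Put-call parity: C - P = S_0 * exp(-qT) - K * exp(-rT).
S_0 * exp(-qT) = 0.9300 * 1.00000000 = 0.93000000
K * exp(-rT) = 1.0700 * 0.99104038 = 1.06041321
P = C - S*exp(-qT) + K*exp(-rT)
P = 0.0213 - 0.93000000 + 1.06041321 = 0.1517

Answer: Put price = 0.1517


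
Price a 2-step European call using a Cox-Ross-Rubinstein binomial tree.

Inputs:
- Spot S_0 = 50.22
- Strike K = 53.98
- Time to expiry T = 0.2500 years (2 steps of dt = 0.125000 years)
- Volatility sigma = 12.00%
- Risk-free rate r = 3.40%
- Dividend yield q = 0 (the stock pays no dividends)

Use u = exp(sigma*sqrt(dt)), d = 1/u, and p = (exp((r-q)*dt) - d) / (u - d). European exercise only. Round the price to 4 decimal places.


dt = T/N = 0.125000
u = exp(sigma*sqrt(dt)) = 1.043339; d = 1/u = 0.958461
p = (exp((r-q)*dt) - d) / (u - d) = 0.539573
Discount per step: exp(-r*dt) = 0.995759
Stock lattice S(k, i) with i counting down-moves:
  k=0: S(0,0) = 50.2200
  k=1: S(1,0) = 52.3965; S(1,1) = 48.1339
  k=2: S(2,0) = 54.6673; S(2,1) = 50.2200; S(2,2) = 46.1345
Terminal payoffs V(N, i) = max(S_T - K, 0):
  V(2,0) = 0.687324; V(2,1) = 0.000000; V(2,2) = 0.000000
Backward induction: V(k, i) = exp(-r*dt) * [p * V(k+1, i) + (1-p) * V(k+1, i+1)].
  V(1,0) = exp(-r*dt) * [p*0.687324 + (1-p)*0.000000] = 0.369289
  V(1,1) = exp(-r*dt) * [p*0.000000 + (1-p)*0.000000] = 0.000000
  V(0,0) = exp(-r*dt) * [p*0.369289 + (1-p)*0.000000] = 0.198413

Answer: Price = V(0,0) = 0.1984


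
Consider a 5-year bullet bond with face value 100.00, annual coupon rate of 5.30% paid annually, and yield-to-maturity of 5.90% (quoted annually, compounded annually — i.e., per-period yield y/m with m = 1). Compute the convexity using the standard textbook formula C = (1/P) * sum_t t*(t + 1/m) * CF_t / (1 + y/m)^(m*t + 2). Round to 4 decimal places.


Coupon per period c = face * coupon_rate / m = 5.300000
Periods per year m = 1; per-period yield y/m = 0.059000
Number of cashflows N = 5
Cashflows (t years, CF_t, discount factor 1/(1+y/m)^(m*t), PV):
  t = 1.0000: CF_t = 5.300000, DF = 0.944287, PV = 5.004721
  t = 2.0000: CF_t = 5.300000, DF = 0.891678, PV = 4.725894
  t = 3.0000: CF_t = 5.300000, DF = 0.842000, PV = 4.462600
  t = 4.0000: CF_t = 5.300000, DF = 0.795090, PV = 4.213976
  t = 5.0000: CF_t = 105.300000, DF = 0.750793, PV = 79.058500
Price P = sum_t PV_t = 97.465691
Convexity numerator sum_t t*(t + 1/m) * CF_t / (1+y/m)^(m*t + 2):
  t = 1.0000: term = 8.925201
  t = 2.0000: term = 25.283854
  t = 3.0000: term = 47.750433
  t = 4.0000: term = 75.150194
  t = 5.0000: term = 2114.841895
Convexity = (1/P) * sum = 2271.951577 / 97.465691 = 23.310270

Answer: Convexity = 23.3103


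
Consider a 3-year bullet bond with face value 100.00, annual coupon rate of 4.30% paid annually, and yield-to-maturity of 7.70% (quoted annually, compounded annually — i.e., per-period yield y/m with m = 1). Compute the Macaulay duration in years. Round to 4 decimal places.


Coupon per period c = face * coupon_rate / m = 4.300000
Periods per year m = 1; per-period yield y/m = 0.077000
Number of cashflows N = 3
Cashflows (t years, CF_t, discount factor 1/(1+y/m)^(m*t), PV):
  t = 1.0000: CF_t = 4.300000, DF = 0.928505, PV = 3.992572
  t = 2.0000: CF_t = 4.300000, DF = 0.862122, PV = 3.707123
  t = 3.0000: CF_t = 104.300000, DF = 0.800484, PV = 83.490526
Price P = sum_t PV_t = 91.190222
Macaulay numerator sum_t t * PV_t:
  t * PV_t at t = 1.0000: 3.992572
  t * PV_t at t = 2.0000: 7.414247
  t * PV_t at t = 3.0000: 250.471579
Macaulay duration D = (sum_t t * PV_t) / P = 261.878398 / 91.190222 = 2.871782

Answer: Macaulay duration = 2.8718 years


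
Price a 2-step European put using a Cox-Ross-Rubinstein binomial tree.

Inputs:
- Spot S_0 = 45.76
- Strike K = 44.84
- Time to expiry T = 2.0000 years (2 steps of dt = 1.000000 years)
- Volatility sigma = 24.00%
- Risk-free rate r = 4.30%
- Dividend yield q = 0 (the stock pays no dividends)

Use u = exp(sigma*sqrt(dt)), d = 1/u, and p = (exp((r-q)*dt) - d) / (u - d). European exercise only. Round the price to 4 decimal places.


dt = T/N = 1.000000
u = exp(sigma*sqrt(dt)) = 1.271249; d = 1/u = 0.786628
p = (exp((r-q)*dt) - d) / (u - d) = 0.530951
Discount per step: exp(-r*dt) = 0.957911
Stock lattice S(k, i) with i counting down-moves:
  k=0: S(0,0) = 45.7600
  k=1: S(1,0) = 58.1724; S(1,1) = 35.9961
  k=2: S(2,0) = 73.9516; S(2,1) = 45.7600; S(2,2) = 28.3155
Terminal payoffs V(N, i) = max(K - S_T, 0):
  V(2,0) = 0.000000; V(2,1) = 0.000000; V(2,2) = 16.524472
Backward induction: V(k, i) = exp(-r*dt) * [p * V(k+1, i) + (1-p) * V(k+1, i+1)].
  V(1,0) = exp(-r*dt) * [p*0.000000 + (1-p)*0.000000] = 0.000000
  V(1,1) = exp(-r*dt) * [p*0.000000 + (1-p)*16.524472] = 7.424571
  V(0,0) = exp(-r*dt) * [p*0.000000 + (1-p)*7.424571] = 3.335916

Answer: Price = V(0,0) = 3.3359


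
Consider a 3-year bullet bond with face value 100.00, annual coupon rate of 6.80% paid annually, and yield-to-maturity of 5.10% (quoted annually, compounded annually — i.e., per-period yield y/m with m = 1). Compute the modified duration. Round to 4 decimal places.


Coupon per period c = face * coupon_rate / m = 6.800000
Periods per year m = 1; per-period yield y/m = 0.051000
Number of cashflows N = 3
Cashflows (t years, CF_t, discount factor 1/(1+y/m)^(m*t), PV):
  t = 1.0000: CF_t = 6.800000, DF = 0.951475, PV = 6.470029
  t = 2.0000: CF_t = 6.800000, DF = 0.905304, PV = 6.156069
  t = 3.0000: CF_t = 106.800000, DF = 0.861374, PV = 91.994763
Price P = sum_t PV_t = 104.620861
First compute Macaulay numerator sum_t t * PV_t:
  t * PV_t at t = 1.0000: 6.470029
  t * PV_t at t = 2.0000: 12.312138
  t * PV_t at t = 3.0000: 275.984289
Macaulay duration D = 294.766455 / 104.620861 = 2.817473
Modified duration = D / (1 + y/m) = 2.817473 / (1 + 0.051000) = 2.680755

Answer: Modified duration = 2.6808


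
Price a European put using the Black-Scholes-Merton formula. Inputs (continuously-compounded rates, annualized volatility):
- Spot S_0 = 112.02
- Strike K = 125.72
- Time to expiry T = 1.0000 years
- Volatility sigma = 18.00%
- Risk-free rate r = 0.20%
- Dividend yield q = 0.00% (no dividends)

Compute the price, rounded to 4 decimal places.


Answer: Price = 16.8689

Derivation:
d1 = (ln(S/K) + (r - q + 0.5*sigma^2) * T) / (sigma * sqrt(T)) = -0.53988770
d2 = d1 - sigma * sqrt(T) = -0.71988770
exp(-rT) = 0.99800200; exp(-qT) = 1.00000000
P = K * exp(-rT) * N(-d2) - S_0 * exp(-qT) * N(-d1)
N(-d1) = 0.70536276; N(-d2) = 0.76420293
P = 125.7200 * 0.99800200 * 0.76420293 - 112.0200 * 1.00000000 * 0.70536276 = 16.8689


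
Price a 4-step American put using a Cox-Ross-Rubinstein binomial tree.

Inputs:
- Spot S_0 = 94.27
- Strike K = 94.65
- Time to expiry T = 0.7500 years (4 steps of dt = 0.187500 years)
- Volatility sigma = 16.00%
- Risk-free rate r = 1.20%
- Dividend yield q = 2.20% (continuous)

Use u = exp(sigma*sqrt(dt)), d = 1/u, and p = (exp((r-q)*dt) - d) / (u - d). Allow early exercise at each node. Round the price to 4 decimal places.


dt = T/N = 0.187500
u = exp(sigma*sqrt(dt)) = 1.071738; d = 1/u = 0.933063
p = (exp((r-q)*dt) - d) / (u - d) = 0.469178
Discount per step: exp(-r*dt) = 0.997753
Stock lattice S(k, i) with i counting down-moves:
  k=0: S(0,0) = 94.2700
  k=1: S(1,0) = 101.0328; S(1,1) = 87.9599
  k=2: S(2,0) = 108.2807; S(2,1) = 94.2700; S(2,2) = 82.0722
  k=3: S(3,0) = 116.0486; S(3,1) = 101.0328; S(3,2) = 87.9599; S(3,3) = 76.5785
  k=4: S(4,0) = 124.3737; S(4,1) = 108.2807; S(4,2) = 94.2700; S(4,3) = 82.0722; S(4,4) = 71.4526
Terminal payoffs V(N, i) = max(K - S_T, 0):
  V(4,0) = 0.000000; V(4,1) = 0.000000; V(4,2) = 0.380000; V(4,3) = 12.577833; V(4,4) = 23.197358
Backward induction: V(k, i) = exp(-r*dt) * [p * V(k+1, i) + (1-p) * V(k+1, i+1)]; then take max(V_cont, immediate exercise) for American.
  V(3,0) = exp(-r*dt) * [p*0.000000 + (1-p)*0.000000] = 0.000000; exercise = 0.000000; V(3,0) = max -> 0.000000
  V(3,1) = exp(-r*dt) * [p*0.000000 + (1-p)*0.380000] = 0.201259; exercise = 0.000000; V(3,1) = max -> 0.201259
  V(3,2) = exp(-r*dt) * [p*0.380000 + (1-p)*12.577833] = 6.839469; exercise = 6.690105; V(3,2) = max -> 6.839469
  V(3,3) = exp(-r*dt) * [p*12.577833 + (1-p)*23.197358] = 18.173971; exercise = 18.071458; V(3,3) = max -> 18.173971
  V(2,0) = exp(-r*dt) * [p*0.000000 + (1-p)*0.201259] = 0.106593; exercise = 0.000000; V(2,0) = max -> 0.106593
  V(2,1) = exp(-r*dt) * [p*0.201259 + (1-p)*6.839469] = 3.716593; exercise = 0.380000; V(2,1) = max -> 3.716593
  V(2,2) = exp(-r*dt) * [p*6.839469 + (1-p)*18.173971] = 12.827175; exercise = 12.577833; V(2,2) = max -> 12.827175
  V(1,0) = exp(-r*dt) * [p*0.106593 + (1-p)*3.716593] = 2.018313; exercise = 0.000000; V(1,0) = max -> 2.018313
  V(1,1) = exp(-r*dt) * [p*3.716593 + (1-p)*12.827175] = 8.533466; exercise = 6.690105; V(1,1) = max -> 8.533466
  V(0,0) = exp(-r*dt) * [p*2.018313 + (1-p)*8.533466] = 5.464389; exercise = 0.380000; V(0,0) = max -> 5.464389

Answer: Price = V(0,0) = 5.4644


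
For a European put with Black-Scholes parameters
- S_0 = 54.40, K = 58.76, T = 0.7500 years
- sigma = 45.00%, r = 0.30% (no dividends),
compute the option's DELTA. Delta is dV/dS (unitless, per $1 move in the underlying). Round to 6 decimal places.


Answer: Delta = -0.498884

Derivation:
d1 = 0.0027977177; d2 = -0.3869137140
phi(d1) = 0.3989407191; exp(-qT) = 1.0000000000; exp(-rT) = 0.9977525294
N(-d1) = 0.4988838736
Delta = -exp(-qT) * N(-d1) = -1.0000000000 * 0.4988838736 = -0.498884


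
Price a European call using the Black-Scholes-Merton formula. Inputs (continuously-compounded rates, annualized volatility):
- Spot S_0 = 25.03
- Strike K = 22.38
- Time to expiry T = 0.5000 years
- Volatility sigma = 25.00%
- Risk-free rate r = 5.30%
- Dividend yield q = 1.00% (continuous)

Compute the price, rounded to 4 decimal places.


d1 = (ln(S/K) + (r - q + 0.5*sigma^2) * T) / (sigma * sqrt(T)) = 0.84305458
d2 = d1 - sigma * sqrt(T) = 0.66627788
exp(-rT) = 0.97384804; exp(-qT) = 0.99501248
C = S_0 * exp(-qT) * N(d1) - K * exp(-rT) * N(d2)
N(d1) = 0.80040104; N(d2) = 0.74738325
C = 25.0300 * 0.99501248 * 0.80040104 - 22.3800 * 0.97384804 * 0.74738325 = 3.6451

Answer: Price = 3.6451


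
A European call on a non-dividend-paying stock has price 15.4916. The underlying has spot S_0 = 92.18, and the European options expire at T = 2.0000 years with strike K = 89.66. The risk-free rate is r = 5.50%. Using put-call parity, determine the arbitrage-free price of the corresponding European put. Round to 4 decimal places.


Put-call parity: C - P = S_0 * exp(-qT) - K * exp(-rT).
S_0 * exp(-qT) = 92.1800 * 1.00000000 = 92.18000000
K * exp(-rT) = 89.6600 * 0.89583414 = 80.32048857
P = C - S*exp(-qT) + K*exp(-rT)
P = 15.4916 - 92.18000000 + 80.32048857 = 3.6321

Answer: Put price = 3.6321


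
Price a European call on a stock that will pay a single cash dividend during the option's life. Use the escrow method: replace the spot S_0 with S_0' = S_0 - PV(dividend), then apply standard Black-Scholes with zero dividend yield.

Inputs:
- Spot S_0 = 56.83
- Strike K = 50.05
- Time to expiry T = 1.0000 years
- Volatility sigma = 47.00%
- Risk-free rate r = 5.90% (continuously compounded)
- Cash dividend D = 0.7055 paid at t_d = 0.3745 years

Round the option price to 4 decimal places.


PV(D) = D * exp(-r * t_d) = 0.7055 * 0.97814682 = 0.69008258
S_0' = S_0 - PV(D) = 56.8300 - 0.69008258 = 56.13991742
d1 = (ln(S_0'/K) + (r + sigma^2/2)*T) / (sigma*sqrt(T)) = 0.60483956
d2 = d1 - sigma*sqrt(T) = 0.13483956
exp(-rT) = 0.94270677
N(d1) = 0.72735720; N(d2) = 0.55363064
C = S_0' * N(d1) - K * exp(-rT) * N(d2) = 56.13991742 * 0.72735720 - 50.0500 * 0.94270677 * 0.55363064 = 14.7121

Answer: Price = 14.7121


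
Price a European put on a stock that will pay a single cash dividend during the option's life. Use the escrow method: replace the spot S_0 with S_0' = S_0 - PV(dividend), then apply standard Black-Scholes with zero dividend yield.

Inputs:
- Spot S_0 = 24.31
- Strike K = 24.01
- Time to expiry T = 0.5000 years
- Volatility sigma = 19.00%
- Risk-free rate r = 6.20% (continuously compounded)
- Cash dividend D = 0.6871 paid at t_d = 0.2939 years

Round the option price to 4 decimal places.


PV(D) = D * exp(-r * t_d) = 0.6871 * 0.98194321 = 0.67469318
S_0' = S_0 - PV(D) = 24.3100 - 0.67469318 = 23.63530682
d1 = (ln(S_0'/K) + (r + sigma^2/2)*T) / (sigma*sqrt(T)) = 0.18084245
d2 = d1 - sigma*sqrt(T) = 0.04649216
exp(-rT) = 0.96947557
N(-d1) = 0.42824562; N(-d2) = 0.48145899
P = K * exp(-rT) * N(-d2) - S_0' * N(-d1) = 24.0100 * 0.96947557 * 0.48145899 - 23.63530682 * 0.42824562 = 1.0853

Answer: Price = 1.0853


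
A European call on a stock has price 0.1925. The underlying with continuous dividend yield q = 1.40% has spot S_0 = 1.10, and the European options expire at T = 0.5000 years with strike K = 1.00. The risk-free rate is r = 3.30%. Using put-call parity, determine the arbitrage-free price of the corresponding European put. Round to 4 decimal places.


Answer: Put price = 0.0838

Derivation:
Put-call parity: C - P = S_0 * exp(-qT) - K * exp(-rT).
S_0 * exp(-qT) = 1.1000 * 0.99302444 = 1.09232689
K * exp(-rT) = 1.0000 * 0.98363538 = 0.98363538
P = C - S*exp(-qT) + K*exp(-rT)
P = 0.1925 - 1.09232689 + 0.98363538 = 0.0838


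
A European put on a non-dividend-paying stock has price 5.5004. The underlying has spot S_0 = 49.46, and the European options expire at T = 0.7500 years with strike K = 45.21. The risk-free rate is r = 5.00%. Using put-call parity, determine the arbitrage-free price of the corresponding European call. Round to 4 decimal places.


Put-call parity: C - P = S_0 * exp(-qT) - K * exp(-rT).
S_0 * exp(-qT) = 49.4600 * 1.00000000 = 49.46000000
K * exp(-rT) = 45.2100 * 0.96319442 = 43.54601963
C = P + S*exp(-qT) - K*exp(-rT)
C = 5.5004 + 49.46000000 - 43.54601963 = 11.4144

Answer: Call price = 11.4144


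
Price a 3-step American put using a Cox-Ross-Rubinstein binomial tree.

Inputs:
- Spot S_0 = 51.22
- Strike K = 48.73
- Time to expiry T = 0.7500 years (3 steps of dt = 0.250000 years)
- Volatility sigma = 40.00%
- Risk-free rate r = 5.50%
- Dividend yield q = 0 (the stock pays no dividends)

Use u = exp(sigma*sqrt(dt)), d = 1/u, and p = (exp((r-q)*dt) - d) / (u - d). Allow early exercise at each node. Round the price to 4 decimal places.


Answer: Price = V(0,0) = 5.4000

Derivation:
dt = T/N = 0.250000
u = exp(sigma*sqrt(dt)) = 1.221403; d = 1/u = 0.818731
p = (exp((r-q)*dt) - d) / (u - d) = 0.484549
Discount per step: exp(-r*dt) = 0.986344
Stock lattice S(k, i) with i counting down-moves:
  k=0: S(0,0) = 51.2200
  k=1: S(1,0) = 62.5602; S(1,1) = 41.9354
  k=2: S(2,0) = 76.4113; S(2,1) = 51.2200; S(2,2) = 34.3338
  k=3: S(3,0) = 93.3289; S(3,1) = 62.5602; S(3,2) = 41.9354; S(3,3) = 28.1101
Terminal payoffs V(N, i) = max(K - S_T, 0):
  V(3,0) = 0.000000; V(3,1) = 0.000000; V(3,2) = 6.794611; V(3,3) = 20.619868
Backward induction: V(k, i) = exp(-r*dt) * [p * V(k+1, i) + (1-p) * V(k+1, i+1)]; then take max(V_cont, immediate exercise) for American.
  V(2,0) = exp(-r*dt) * [p*0.000000 + (1-p)*0.000000] = 0.000000; exercise = 0.000000; V(2,0) = max -> 0.000000
  V(2,1) = exp(-r*dt) * [p*0.000000 + (1-p)*6.794611] = 3.454464; exercise = 0.000000; V(2,1) = max -> 3.454464
  V(2,2) = exp(-r*dt) * [p*6.794611 + (1-p)*20.619868] = 13.730755; exercise = 14.396207; V(2,2) = max -> 14.396207
  V(1,0) = exp(-r*dt) * [p*0.000000 + (1-p)*3.454464] = 1.756292; exercise = 0.000000; V(1,0) = max -> 1.756292
  V(1,1) = exp(-r*dt) * [p*3.454464 + (1-p)*14.396207] = 8.970207; exercise = 6.794611; V(1,1) = max -> 8.970207
  V(0,0) = exp(-r*dt) * [p*1.756292 + (1-p)*8.970207] = 5.399951; exercise = 0.000000; V(0,0) = max -> 5.399951


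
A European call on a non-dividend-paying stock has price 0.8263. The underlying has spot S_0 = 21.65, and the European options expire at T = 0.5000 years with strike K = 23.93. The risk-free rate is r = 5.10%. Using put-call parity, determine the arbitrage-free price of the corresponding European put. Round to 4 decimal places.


Answer: Put price = 2.5038

Derivation:
Put-call parity: C - P = S_0 * exp(-qT) - K * exp(-rT).
S_0 * exp(-qT) = 21.6500 * 1.00000000 = 21.65000000
K * exp(-rT) = 23.9300 * 0.97482238 = 23.32749953
P = C - S*exp(-qT) + K*exp(-rT)
P = 0.8263 - 21.65000000 + 23.32749953 = 2.5038


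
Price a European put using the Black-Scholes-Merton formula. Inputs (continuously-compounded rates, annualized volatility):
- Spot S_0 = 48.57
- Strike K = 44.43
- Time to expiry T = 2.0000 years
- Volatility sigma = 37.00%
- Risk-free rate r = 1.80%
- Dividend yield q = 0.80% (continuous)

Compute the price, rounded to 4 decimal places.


d1 = (ln(S/K) + (r - q + 0.5*sigma^2) * T) / (sigma * sqrt(T)) = 0.47011352
d2 = d1 - sigma * sqrt(T) = -0.05314550
exp(-rT) = 0.96464029; exp(-qT) = 0.98412732
P = K * exp(-rT) * N(-d2) - S_0 * exp(-qT) * N(-d1)
N(-d1) = 0.31913696; N(-d2) = 0.52119201
P = 44.4300 * 0.96464029 * 0.52119201 - 48.5700 * 0.98412732 * 0.31913696 = 7.0833

Answer: Price = 7.0833


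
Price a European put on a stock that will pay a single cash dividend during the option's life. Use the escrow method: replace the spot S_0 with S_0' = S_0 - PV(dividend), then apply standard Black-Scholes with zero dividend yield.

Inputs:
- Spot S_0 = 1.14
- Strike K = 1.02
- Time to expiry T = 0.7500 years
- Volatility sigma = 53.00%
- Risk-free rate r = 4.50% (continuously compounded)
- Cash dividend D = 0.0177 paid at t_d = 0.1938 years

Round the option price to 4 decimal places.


Answer: Price = 0.1306

Derivation:
PV(D) = D * exp(-r * t_d) = 0.0177 * 0.99131692 = 0.01754631
S_0' = S_0 - PV(D) = 1.1400 - 0.01754631 = 1.12245369
d1 = (ln(S_0'/K) + (r + sigma^2/2)*T) / (sigma*sqrt(T)) = 0.51155839
d2 = d1 - sigma*sqrt(T) = 0.05256492
exp(-rT) = 0.96681318
N(-d1) = 0.30448006; N(-d2) = 0.47903928
P = K * exp(-rT) * N(-d2) - S_0' * N(-d1) = 1.0200 * 0.96681318 * 0.47903928 - 1.12245369 * 0.30448006 = 0.1306


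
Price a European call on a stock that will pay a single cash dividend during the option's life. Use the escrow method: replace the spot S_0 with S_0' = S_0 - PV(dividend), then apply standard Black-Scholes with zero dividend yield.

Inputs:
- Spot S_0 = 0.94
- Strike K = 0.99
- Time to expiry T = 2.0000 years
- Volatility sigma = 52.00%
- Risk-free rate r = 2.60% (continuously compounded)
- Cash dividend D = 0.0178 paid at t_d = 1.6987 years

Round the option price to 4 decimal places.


Answer: Price = 0.2589

Derivation:
PV(D) = D * exp(-r * t_d) = 0.0178 * 0.95679492 = 0.01703095
S_0' = S_0 - PV(D) = 0.9400 - 0.01703095 = 0.92296905
d1 = (ln(S_0'/K) + (r + sigma^2/2)*T) / (sigma*sqrt(T)) = 0.34307021
d2 = d1 - sigma*sqrt(T) = -0.39232085
exp(-rT) = 0.94932887
N(d1) = 0.63422718; N(d2) = 0.34741058
C = S_0' * N(d1) - K * exp(-rT) * N(d2) = 0.92296905 * 0.63422718 - 0.9900 * 0.94932887 * 0.34741058 = 0.2589


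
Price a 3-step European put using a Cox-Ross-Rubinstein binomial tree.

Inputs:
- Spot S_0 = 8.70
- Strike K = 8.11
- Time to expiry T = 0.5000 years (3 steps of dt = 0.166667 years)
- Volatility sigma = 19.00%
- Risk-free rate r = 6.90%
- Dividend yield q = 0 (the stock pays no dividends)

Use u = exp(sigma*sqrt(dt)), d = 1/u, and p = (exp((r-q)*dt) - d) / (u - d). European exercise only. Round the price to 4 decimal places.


dt = T/N = 0.166667
u = exp(sigma*sqrt(dt)) = 1.080655; d = 1/u = 0.925365
p = (exp((r-q)*dt) - d) / (u - d) = 0.555100
Discount per step: exp(-r*dt) = 0.988566
Stock lattice S(k, i) with i counting down-moves:
  k=0: S(0,0) = 8.7000
  k=1: S(1,0) = 9.4017; S(1,1) = 8.0507
  k=2: S(2,0) = 10.1600; S(2,1) = 8.7000; S(2,2) = 7.4498
  k=3: S(3,0) = 10.9794; S(3,1) = 9.4017; S(3,2) = 8.0507; S(3,3) = 6.8938
Terminal payoffs V(N, i) = max(K - S_T, 0):
  V(3,0) = 0.000000; V(3,1) = 0.000000; V(3,2) = 0.059326; V(3,3) = 1.216207
Backward induction: V(k, i) = exp(-r*dt) * [p * V(k+1, i) + (1-p) * V(k+1, i+1)].
  V(2,0) = exp(-r*dt) * [p*0.000000 + (1-p)*0.000000] = 0.000000
  V(2,1) = exp(-r*dt) * [p*0.000000 + (1-p)*0.059326] = 0.026092
  V(2,2) = exp(-r*dt) * [p*0.059326 + (1-p)*1.216207] = 0.567458
  V(1,0) = exp(-r*dt) * [p*0.000000 + (1-p)*0.026092] = 0.011476
  V(1,1) = exp(-r*dt) * [p*0.026092 + (1-p)*0.567458] = 0.263893
  V(0,0) = exp(-r*dt) * [p*0.011476 + (1-p)*0.263893] = 0.122361

Answer: Price = V(0,0) = 0.1224


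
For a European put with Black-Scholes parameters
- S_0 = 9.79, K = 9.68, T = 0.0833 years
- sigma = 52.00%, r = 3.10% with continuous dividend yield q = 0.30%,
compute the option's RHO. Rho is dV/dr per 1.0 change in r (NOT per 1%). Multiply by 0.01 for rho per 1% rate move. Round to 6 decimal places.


Answer: Rho = -0.397066

Derivation:
d1 = 0.1658711484; d2 = 0.0157901037
phi(d1) = 0.3934917598; exp(-qT) = 0.9997501312; exp(-rT) = 0.9974210313
N(-d2) = 0.4937009218
Rho = -K*T*exp(-rT)*N(-d2) = -9.6800 * 0.0833 * 0.9974210313 * 0.4937009218 = -0.397066


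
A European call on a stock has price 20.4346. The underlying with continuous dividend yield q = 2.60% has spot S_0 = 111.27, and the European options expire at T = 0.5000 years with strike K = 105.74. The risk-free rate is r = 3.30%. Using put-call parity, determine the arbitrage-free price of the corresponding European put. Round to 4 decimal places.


Put-call parity: C - P = S_0 * exp(-qT) - K * exp(-rT).
S_0 * exp(-qT) = 111.2700 * 0.98708414 = 109.83285170
K * exp(-rT) = 105.7400 * 0.98363538 = 104.00960502
P = C - S*exp(-qT) + K*exp(-rT)
P = 20.4346 - 109.83285170 + 104.00960502 = 14.6114

Answer: Put price = 14.6114


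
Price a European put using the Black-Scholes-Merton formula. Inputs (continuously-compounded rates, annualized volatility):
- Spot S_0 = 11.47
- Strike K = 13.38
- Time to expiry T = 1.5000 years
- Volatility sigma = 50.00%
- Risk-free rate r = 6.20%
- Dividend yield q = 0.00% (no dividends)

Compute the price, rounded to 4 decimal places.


Answer: Price = 3.2203

Derivation:
d1 = (ln(S/K) + (r - q + 0.5*sigma^2) * T) / (sigma * sqrt(T)) = 0.20653098
d2 = d1 - sigma * sqrt(T) = -0.40584146
exp(-rT) = 0.91119350; exp(-qT) = 1.00000000
P = K * exp(-rT) * N(-d2) - S_0 * exp(-qT) * N(-d1)
N(-d1) = 0.41818809; N(-d2) = 0.65757045
P = 13.3800 * 0.91119350 * 0.65757045 - 11.4700 * 1.00000000 * 0.41818809 = 3.2203


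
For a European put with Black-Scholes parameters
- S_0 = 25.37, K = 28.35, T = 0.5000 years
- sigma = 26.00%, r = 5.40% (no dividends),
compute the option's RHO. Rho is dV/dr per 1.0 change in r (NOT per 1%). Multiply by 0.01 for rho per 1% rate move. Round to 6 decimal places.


Answer: Rho = -9.776118

Derivation:
d1 = -0.3653003737; d2 = -0.5491481368
phi(d1) = 0.3731925716; exp(-qT) = 1.0000000000; exp(-rT) = 0.9733612415
N(-d2) = 0.7085481035
Rho = -K*T*exp(-rT)*N(-d2) = -28.3500 * 0.5000 * 0.9733612415 * 0.7085481035 = -9.776118


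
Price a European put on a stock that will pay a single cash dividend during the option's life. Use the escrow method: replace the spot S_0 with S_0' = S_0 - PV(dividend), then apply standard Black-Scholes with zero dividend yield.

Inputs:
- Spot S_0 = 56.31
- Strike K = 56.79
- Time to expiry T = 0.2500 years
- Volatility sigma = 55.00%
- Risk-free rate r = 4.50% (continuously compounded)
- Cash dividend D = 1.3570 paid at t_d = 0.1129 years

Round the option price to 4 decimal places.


Answer: Price = 6.6919

Derivation:
PV(D) = D * exp(-r * t_d) = 1.3570 * 0.99493238 = 1.35012324
S_0' = S_0 - PV(D) = 56.3100 - 1.35012324 = 54.95987676
d1 = (ln(S_0'/K) + (r + sigma^2/2)*T) / (sigma*sqrt(T)) = 0.05929328
d2 = d1 - sigma*sqrt(T) = -0.21570672
exp(-rT) = 0.98881304
N(-d1) = 0.47635926; N(-d2) = 0.58539182
P = K * exp(-rT) * N(-d2) - S_0' * N(-d1) = 56.7900 * 0.98881304 * 0.58539182 - 54.95987676 * 0.47635926 = 6.6919


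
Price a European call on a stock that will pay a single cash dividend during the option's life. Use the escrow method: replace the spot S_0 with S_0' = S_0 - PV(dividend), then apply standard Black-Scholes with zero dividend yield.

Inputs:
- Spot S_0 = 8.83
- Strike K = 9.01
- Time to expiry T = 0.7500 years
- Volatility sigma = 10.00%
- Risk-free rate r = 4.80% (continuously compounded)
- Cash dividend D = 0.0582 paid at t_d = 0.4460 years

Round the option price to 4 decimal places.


Answer: Price = 0.3442

Derivation:
PV(D) = D * exp(-r * t_d) = 0.0582 * 0.97881952 = 0.05696730
S_0' = S_0 - PV(D) = 8.8300 - 0.05696730 = 8.77303270
d1 = (ln(S_0'/K) + (r + sigma^2/2)*T) / (sigma*sqrt(T)) = 0.15123666
d2 = d1 - sigma*sqrt(T) = 0.06463412
exp(-rT) = 0.96464029
N(d1) = 0.56010549; N(d2) = 0.52576734
C = S_0' * N(d1) - K * exp(-rT) * N(d2) = 8.77303270 * 0.56010549 - 9.0100 * 0.96464029 * 0.52576734 = 0.3442


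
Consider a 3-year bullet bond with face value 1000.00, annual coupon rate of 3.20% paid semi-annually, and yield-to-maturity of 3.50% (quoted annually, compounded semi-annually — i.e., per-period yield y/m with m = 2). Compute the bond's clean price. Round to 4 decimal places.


Coupon per period c = face * coupon_rate / m = 16.000000
Periods per year m = 2; per-period yield y/m = 0.017500
Number of cashflows N = 6
Cashflows (t years, CF_t, discount factor 1/(1+y/m)^(m*t), PV):
  t = 0.5000: CF_t = 16.000000, DF = 0.982801, PV = 15.724816
  t = 1.0000: CF_t = 16.000000, DF = 0.965898, PV = 15.454364
  t = 1.5000: CF_t = 16.000000, DF = 0.949285, PV = 15.188564
  t = 2.0000: CF_t = 16.000000, DF = 0.932959, PV = 14.927336
  t = 2.5000: CF_t = 16.000000, DF = 0.916913, PV = 14.670601
  t = 3.0000: CF_t = 1016.000000, DF = 0.901143, PV = 915.560822
Price P = sum_t PV_t = 991.526504

Answer: Price = 991.5265


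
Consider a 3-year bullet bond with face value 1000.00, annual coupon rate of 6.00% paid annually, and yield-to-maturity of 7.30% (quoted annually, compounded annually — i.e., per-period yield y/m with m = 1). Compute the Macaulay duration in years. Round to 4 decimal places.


Answer: Macaulay duration = 2.8303 years

Derivation:
Coupon per period c = face * coupon_rate / m = 60.000000
Periods per year m = 1; per-period yield y/m = 0.073000
Number of cashflows N = 3
Cashflows (t years, CF_t, discount factor 1/(1+y/m)^(m*t), PV):
  t = 1.0000: CF_t = 60.000000, DF = 0.931966, PV = 55.917987
  t = 2.0000: CF_t = 60.000000, DF = 0.868561, PV = 52.113688
  t = 3.0000: CF_t = 1060.000000, DF = 0.809470, PV = 858.038351
Price P = sum_t PV_t = 966.070025
Macaulay numerator sum_t t * PV_t:
  t * PV_t at t = 1.0000: 55.917987
  t * PV_t at t = 2.0000: 104.227375
  t * PV_t at t = 3.0000: 2574.115052
Macaulay duration D = (sum_t t * PV_t) / P = 2734.260414 / 966.070025 = 2.830292


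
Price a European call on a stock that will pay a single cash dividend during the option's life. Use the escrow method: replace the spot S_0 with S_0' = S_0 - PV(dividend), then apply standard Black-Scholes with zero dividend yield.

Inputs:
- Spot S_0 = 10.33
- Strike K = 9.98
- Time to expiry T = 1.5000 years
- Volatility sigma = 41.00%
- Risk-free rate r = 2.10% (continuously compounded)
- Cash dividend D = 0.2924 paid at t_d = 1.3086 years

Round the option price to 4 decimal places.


PV(D) = D * exp(-r * t_d) = 0.2924 * 0.97289356 = 0.28447408
S_0' = S_0 - PV(D) = 10.3300 - 0.28447408 = 10.04552592
d1 = (ln(S_0'/K) + (r + sigma^2/2)*T) / (sigma*sqrt(T)) = 0.32683614
d2 = d1 - sigma*sqrt(T) = -0.17530926
exp(-rT) = 0.96899096
N(d1) = 0.62810409; N(d2) = 0.43041832
C = S_0' * N(d1) - K * exp(-rT) * N(d2) = 10.04552592 * 0.62810409 - 9.9800 * 0.96899096 * 0.43041832 = 2.1473

Answer: Price = 2.1473


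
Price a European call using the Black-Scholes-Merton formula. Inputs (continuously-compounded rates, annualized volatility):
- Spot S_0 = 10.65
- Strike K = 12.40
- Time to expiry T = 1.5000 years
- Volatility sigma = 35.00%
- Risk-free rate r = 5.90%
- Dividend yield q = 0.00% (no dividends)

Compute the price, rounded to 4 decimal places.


d1 = (ln(S/K) + (r - q + 0.5*sigma^2) * T) / (sigma * sqrt(T)) = 0.06587592
d2 = d1 - sigma * sqrt(T) = -0.36278478
exp(-rT) = 0.91530311; exp(-qT) = 1.00000000
C = S_0 * exp(-qT) * N(d1) - K * exp(-rT) * N(d2)
N(d1) = 0.52626170; N(d2) = 0.35838283
C = 10.6500 * 1.00000000 * 0.52626170 - 12.4000 * 0.91530311 * 0.35838283 = 1.5371

Answer: Price = 1.5371


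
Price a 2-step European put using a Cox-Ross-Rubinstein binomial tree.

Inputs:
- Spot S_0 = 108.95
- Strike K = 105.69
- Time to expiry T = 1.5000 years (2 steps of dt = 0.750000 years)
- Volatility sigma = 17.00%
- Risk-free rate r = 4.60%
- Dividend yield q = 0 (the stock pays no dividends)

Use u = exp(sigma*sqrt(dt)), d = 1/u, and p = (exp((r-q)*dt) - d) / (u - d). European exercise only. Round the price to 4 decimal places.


dt = T/N = 0.750000
u = exp(sigma*sqrt(dt)) = 1.158614; d = 1/u = 0.863100
p = (exp((r-q)*dt) - d) / (u - d) = 0.582043
Discount per step: exp(-r*dt) = 0.966088
Stock lattice S(k, i) with i counting down-moves:
  k=0: S(0,0) = 108.9500
  k=1: S(1,0) = 126.2310; S(1,1) = 94.0348
  k=2: S(2,0) = 146.2530; S(2,1) = 108.9500; S(2,2) = 81.1615
Terminal payoffs V(N, i) = max(K - S_T, 0):
  V(2,0) = 0.000000; V(2,1) = 0.000000; V(2,2) = 24.528546
Backward induction: V(k, i) = exp(-r*dt) * [p * V(k+1, i) + (1-p) * V(k+1, i+1)].
  V(1,0) = exp(-r*dt) * [p*0.000000 + (1-p)*0.000000] = 0.000000
  V(1,1) = exp(-r*dt) * [p*0.000000 + (1-p)*24.528546] = 9.904209
  V(0,0) = exp(-r*dt) * [p*0.000000 + (1-p)*9.904209] = 3.999151

Answer: Price = V(0,0) = 3.9992


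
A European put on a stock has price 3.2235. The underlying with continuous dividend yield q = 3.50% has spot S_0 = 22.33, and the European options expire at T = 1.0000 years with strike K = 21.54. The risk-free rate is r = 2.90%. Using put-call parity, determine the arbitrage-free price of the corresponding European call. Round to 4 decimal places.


Answer: Call price = 3.8612

Derivation:
Put-call parity: C - P = S_0 * exp(-qT) - K * exp(-rT).
S_0 * exp(-qT) = 22.3300 * 0.96560542 = 21.56196895
K * exp(-rT) = 21.5400 * 0.97141646 = 20.92431064
C = P + S*exp(-qT) - K*exp(-rT)
C = 3.2235 + 21.56196895 - 20.92431064 = 3.8612


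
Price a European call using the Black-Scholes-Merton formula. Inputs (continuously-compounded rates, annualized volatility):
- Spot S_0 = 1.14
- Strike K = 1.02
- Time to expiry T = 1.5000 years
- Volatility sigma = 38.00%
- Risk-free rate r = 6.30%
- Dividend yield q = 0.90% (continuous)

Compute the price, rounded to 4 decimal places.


d1 = (ln(S/K) + (r - q + 0.5*sigma^2) * T) / (sigma * sqrt(T)) = 0.64573198
d2 = d1 - sigma * sqrt(T) = 0.18032893
exp(-rT) = 0.90982773; exp(-qT) = 0.98659072
C = S_0 * exp(-qT) * N(d1) - K * exp(-rT) * N(d2)
N(d1) = 0.74077353; N(d2) = 0.57155283
C = 1.1400 * 0.98659072 * 0.74077353 - 1.0200 * 0.90982773 * 0.57155283 = 0.3027

Answer: Price = 0.3027


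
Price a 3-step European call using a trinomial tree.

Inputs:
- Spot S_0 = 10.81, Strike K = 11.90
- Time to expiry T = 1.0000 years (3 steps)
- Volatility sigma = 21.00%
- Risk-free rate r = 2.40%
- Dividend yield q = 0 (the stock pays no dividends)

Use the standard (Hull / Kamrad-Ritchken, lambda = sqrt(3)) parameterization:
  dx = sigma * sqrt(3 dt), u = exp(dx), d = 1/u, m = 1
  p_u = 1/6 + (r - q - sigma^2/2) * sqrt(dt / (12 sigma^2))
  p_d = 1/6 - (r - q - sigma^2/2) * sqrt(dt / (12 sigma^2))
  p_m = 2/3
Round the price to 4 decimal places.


Answer: Price = V(0,0) = 0.6246

Derivation:
dt = T/N = 0.333333; dx = sigma*sqrt(3*dt) = 0.210000
u = exp(dx) = 1.233678; d = 1/u = 0.810584
p_u = 0.168214, p_m = 0.666667, p_d = 0.165119
Discount per step: exp(-r*dt) = 0.992032
Stock lattice S(k, j) with j the centered position index:
  k=0: S(0,+0) = 10.8100
  k=1: S(1,-1) = 8.7624; S(1,+0) = 10.8100; S(1,+1) = 13.3361
  k=2: S(2,-2) = 7.1027; S(2,-1) = 8.7624; S(2,+0) = 10.8100; S(2,+1) = 13.3361; S(2,+2) = 16.4524
  k=3: S(3,-3) = 5.7573; S(3,-2) = 7.1027; S(3,-1) = 8.7624; S(3,+0) = 10.8100; S(3,+1) = 13.3361; S(3,+2) = 16.4524; S(3,+3) = 20.2970
Terminal payoffs V(N, j) = max(S_T - K, 0):
  V(3,-3) = 0.000000; V(3,-2) = 0.000000; V(3,-1) = 0.000000; V(3,+0) = 0.000000; V(3,+1) = 1.436060; V(3,+2) = 4.552404; V(3,+3) = 8.396970
Backward induction: V(k, j) = exp(-r*dt) * [p_u * V(k+1, j+1) + p_m * V(k+1, j) + p_d * V(k+1, j-1)]
  V(2,-2) = exp(-r*dt) * [p_u*0.000000 + p_m*0.000000 + p_d*0.000000] = 0.000000
  V(2,-1) = exp(-r*dt) * [p_u*0.000000 + p_m*0.000000 + p_d*0.000000] = 0.000000
  V(2,+0) = exp(-r*dt) * [p_u*1.436060 + p_m*0.000000 + p_d*0.000000] = 0.239641
  V(2,+1) = exp(-r*dt) * [p_u*4.552404 + p_m*1.436060 + p_d*0.000000] = 1.709422
  V(2,+2) = exp(-r*dt) * [p_u*8.396970 + p_m*4.552404 + p_d*1.436060] = 4.647221
  V(1,-1) = exp(-r*dt) * [p_u*0.239641 + p_m*0.000000 + p_d*0.000000] = 0.039990
  V(1,+0) = exp(-r*dt) * [p_u*1.709422 + p_m*0.239641 + p_d*0.000000] = 0.443746
  V(1,+1) = exp(-r*dt) * [p_u*4.647221 + p_m*1.709422 + p_d*0.239641] = 1.945288
  V(0,+0) = exp(-r*dt) * [p_u*1.945288 + p_m*0.443746 + p_d*0.039990] = 0.624642


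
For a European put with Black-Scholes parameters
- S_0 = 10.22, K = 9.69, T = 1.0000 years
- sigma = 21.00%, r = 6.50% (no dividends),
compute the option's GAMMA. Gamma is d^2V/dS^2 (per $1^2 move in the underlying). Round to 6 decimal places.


d1 = 0.6681055184; d2 = 0.4581055184
phi(d1) = 0.3191413965; exp(-qT) = 1.0000000000; exp(-rT) = 0.9370674634
Gamma = exp(-qT) * phi(d1) / (S * sigma * sqrt(T)) = 1.0000000000 * 0.3191413965 / (10.2200 * 0.2100 * 1.0000000000) = 0.148701

Answer: Gamma = 0.148701


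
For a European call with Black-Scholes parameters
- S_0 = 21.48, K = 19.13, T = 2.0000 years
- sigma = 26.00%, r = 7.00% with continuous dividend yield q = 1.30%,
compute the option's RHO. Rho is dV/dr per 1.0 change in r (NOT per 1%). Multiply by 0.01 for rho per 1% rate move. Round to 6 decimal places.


d1 = 0.8089967513; d2 = 0.4413012251
phi(d1) = 0.2876023722; exp(-qT) = 0.9743350896; exp(-rT) = 0.8693582354
N(d2) = 0.6705025303
Rho = K*T*exp(-rT)*N(d2) = 19.1300 * 2.0000 * 0.8693582354 * 0.6705025303 = 22.302018

Answer: Rho = 22.302018
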